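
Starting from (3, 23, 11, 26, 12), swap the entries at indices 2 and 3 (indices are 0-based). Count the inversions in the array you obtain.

4

Positions 2 and 3 hold 11 and 26; after swapping, the array is [3, 23, 26, 11, 12].
For each element, count later entries that are smaller:
3 → none → 0
23 → 11, 12 → 2
26 → 11, 12 → 2
11 → none → 0
12 → none → 0
Sum: 0 + 2 + 2 + 0 + 0 = 4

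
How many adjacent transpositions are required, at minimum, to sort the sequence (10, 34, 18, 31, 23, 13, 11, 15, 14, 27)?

The minimum number of adjacent swaps to sort an array equals its inversion count, since every such swap removes exactly one inversion.
Count inversions — for each element, later elements that are smaller:
10: none → 0
34: 18, 31, 23, 13, 11, 15, 14, 27 → 8
18: 13, 11, 15, 14 → 4
31: 23, 13, 11, 15, 14, 27 → 6
23: 13, 11, 15, 14 → 4
13: 11 → 1
11: none → 0
15: 14 → 1
14: none → 0
27: none → 0
Total inversions: 0 + 8 + 4 + 6 + 4 + 1 + 0 + 1 + 0 + 0 = 24

24 swaps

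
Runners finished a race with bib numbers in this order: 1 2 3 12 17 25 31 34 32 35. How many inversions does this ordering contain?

1 out-of-order pair

For each element, count later entries that are smaller:
1: 0
2: 0
3: 0
12: 0
17: 0
25: 0
31: 0
34: 1
32: 0
35: 0
Sum: 0 + 0 + 0 + 0 + 0 + 0 + 0 + 1 + 0 + 0 = 1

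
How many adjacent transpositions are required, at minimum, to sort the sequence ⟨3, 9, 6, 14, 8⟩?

There are 3 swaps.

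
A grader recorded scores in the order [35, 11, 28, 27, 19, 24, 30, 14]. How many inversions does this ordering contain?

Count, for each position, how many later elements it exceeds:
35 → 11, 28, 27, 19, 24, 30, 14 → 7
11 → none → 0
28 → 27, 19, 24, 14 → 4
27 → 19, 24, 14 → 3
19 → 14 → 1
24 → 14 → 1
30 → 14 → 1
14 → none → 0
Sum: 7 + 0 + 4 + 3 + 1 + 1 + 1 + 0 = 17

Inversions: 17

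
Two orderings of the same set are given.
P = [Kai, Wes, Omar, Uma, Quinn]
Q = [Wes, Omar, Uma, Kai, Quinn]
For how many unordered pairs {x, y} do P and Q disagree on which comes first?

Assign each item its position (1..5) in the first ordering, then rewrite the second ordering as that position sequence:
positions: Kai→1, Wes→2, Omar→3, Uma→4, Quinn→5
second ordering as positions: [2, 3, 4, 1, 5]
Discordant pairs = inversions in this position sequence.
2: 1 → 1
3: 1 → 1
4: 1 → 1
1: 0
5: 0
Total: 1 + 1 + 1 + 0 + 0 = 3

3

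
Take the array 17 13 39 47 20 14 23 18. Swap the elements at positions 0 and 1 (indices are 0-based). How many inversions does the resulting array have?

There are 12 inversions.

Positions 0 and 1 hold 17 and 13; after swapping, the array is [13, 17, 39, 47, 20, 14, 23, 18].
Element-by-element contributions:
13 → none → 0
17 → 14 → 1
39 → 20, 14, 23, 18 → 4
47 → 20, 14, 23, 18 → 4
20 → 14, 18 → 2
14 → none → 0
23 → 18 → 1
18 → none → 0
Sum: 0 + 1 + 4 + 4 + 2 + 0 + 1 + 0 = 12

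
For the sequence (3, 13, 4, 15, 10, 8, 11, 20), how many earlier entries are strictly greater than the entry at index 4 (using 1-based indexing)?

The element at index 4 is 15.
Elements before it: 3, 13, 4
None of them are larger than 15.

0 such elements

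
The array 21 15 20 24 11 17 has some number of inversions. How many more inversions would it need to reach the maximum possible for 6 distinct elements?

Maximum inversions for 6 distinct elements is C(6, 2) = 6·5/2 = 15.
Current inversions — for each element, count later smaller elements:
21: 4
15: 1
20: 2
24: 2
11: 0
17: 0
Current total: 4 + 1 + 2 + 2 + 0 + 0 = 9
Shortfall: 15 − 9 = 6

6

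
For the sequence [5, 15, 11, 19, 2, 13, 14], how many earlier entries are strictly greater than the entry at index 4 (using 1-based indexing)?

0 such elements

The element at index 4 is 19.
Elements before it: 5, 15, 11
None of them are larger than 19.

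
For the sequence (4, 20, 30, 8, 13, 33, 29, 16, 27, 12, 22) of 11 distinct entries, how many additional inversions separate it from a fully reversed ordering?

31

Maximum inversions for 11 distinct elements is C(11, 2) = 11·10/2 = 55.
Current inversions — for each element, count later smaller elements:
4: 0
20: 4
30: 7
8: 0
13: 1
33: 5
29: 4
16: 1
27: 2
12: 0
22: 0
Current total: 0 + 4 + 7 + 0 + 1 + 5 + 4 + 1 + 2 + 0 + 0 = 24
Shortfall: 55 − 24 = 31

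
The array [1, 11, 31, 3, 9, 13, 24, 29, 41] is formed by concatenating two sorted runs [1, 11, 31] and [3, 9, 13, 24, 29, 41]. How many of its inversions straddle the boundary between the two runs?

7 split inversions

For each element r of the right run, count left-run elements greater than r:
r = 3: 11, 31 → 2
r = 9: 11, 31 → 2
r = 13: 31 → 1
r = 24: 31 → 1
r = 29: 31 → 1
r = 41: none → 0
Cross-inversions: 2 + 2 + 1 + 1 + 1 + 0 = 7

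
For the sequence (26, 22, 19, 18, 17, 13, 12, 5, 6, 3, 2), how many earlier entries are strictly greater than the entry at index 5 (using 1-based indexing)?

The element at index 5 is 17.
Elements before it: 26, 22, 19, 18
Those larger than 17: 26, 22, 19, 18

4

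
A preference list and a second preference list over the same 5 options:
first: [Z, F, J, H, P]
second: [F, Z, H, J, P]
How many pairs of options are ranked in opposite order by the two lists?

Assign each item its position (1..5) in the first ordering, then rewrite the second ordering as that position sequence:
positions: Z→1, F→2, J→3, H→4, P→5
second ordering as positions: [2, 1, 4, 3, 5]
Discordant pairs = inversions in this position sequence.
2: 1 → 1
1: 0
4: 3 → 1
3: 0
5: 0
Total: 1 + 0 + 1 + 0 + 0 = 2

2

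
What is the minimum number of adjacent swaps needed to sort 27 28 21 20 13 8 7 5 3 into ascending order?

35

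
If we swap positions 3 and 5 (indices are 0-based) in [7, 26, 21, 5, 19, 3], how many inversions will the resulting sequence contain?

10

Positions 3 and 5 hold 5 and 3; after swapping, the array is [7, 26, 21, 3, 19, 5].
Sweep left to right; for each value list the smaller values that follow it:
7: 2
26: 4
21: 3
3: 0
19: 1
5: 0
Sum: 2 + 4 + 3 + 0 + 1 + 0 = 10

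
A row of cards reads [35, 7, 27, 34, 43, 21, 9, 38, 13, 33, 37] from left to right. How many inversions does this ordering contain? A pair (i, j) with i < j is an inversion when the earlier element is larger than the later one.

Sweep left to right; for each value list the smaller values that follow it:
35 → 7, 27, 34, 21, 9, 13, 33 → 7
7 → none → 0
27 → 21, 9, 13 → 3
34 → 21, 9, 13, 33 → 4
43 → 21, 9, 38, 13, 33, 37 → 6
21 → 9, 13 → 2
9 → none → 0
38 → 13, 33, 37 → 3
13 → none → 0
33 → none → 0
37 → none → 0
Sum: 7 + 0 + 3 + 4 + 6 + 2 + 0 + 3 + 0 + 0 + 0 = 25

25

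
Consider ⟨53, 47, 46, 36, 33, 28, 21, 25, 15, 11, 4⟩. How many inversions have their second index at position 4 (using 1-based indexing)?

3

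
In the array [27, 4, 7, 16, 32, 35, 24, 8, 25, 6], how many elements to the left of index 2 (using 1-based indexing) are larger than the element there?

1

The element at index 2 is 4.
Elements before it: 27
Those larger than 4: 27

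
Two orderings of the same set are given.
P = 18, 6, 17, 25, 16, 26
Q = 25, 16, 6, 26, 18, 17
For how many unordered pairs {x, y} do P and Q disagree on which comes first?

Assign each item its position (1..6) in the first ordering, then rewrite the second ordering as that position sequence:
positions: 18→1, 6→2, 17→3, 25→4, 16→5, 26→6
second ordering as positions: [4, 5, 2, 6, 1, 3]
Discordant pairs = inversions in this position sequence.
4: 2, 1, 3 → 3
5: 2, 1, 3 → 3
2: 1 → 1
6: 1, 3 → 2
1: 0
3: 0
Total: 3 + 3 + 1 + 2 + 0 + 0 = 9

There are 9 disagreeing pairs.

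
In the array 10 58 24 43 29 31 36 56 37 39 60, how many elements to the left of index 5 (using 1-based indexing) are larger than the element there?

2 such elements

The element at index 5 is 29.
Elements before it: 10, 58, 24, 43
Those larger than 29: 58, 43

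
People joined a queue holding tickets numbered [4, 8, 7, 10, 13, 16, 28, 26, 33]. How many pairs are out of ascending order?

2 out-of-order pairs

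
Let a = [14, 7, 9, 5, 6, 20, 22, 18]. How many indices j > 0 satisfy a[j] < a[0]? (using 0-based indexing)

The element at index 0 is 14.
Elements after it: 7, 9, 5, 6, 20, 22, 18
Those smaller than 14: 7, 9, 5, 6

4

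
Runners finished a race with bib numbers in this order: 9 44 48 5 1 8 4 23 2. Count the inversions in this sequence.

24

Element-by-element contributions:
9: 5
44: 6
48: 6
5: 3
1: 0
8: 2
4: 1
23: 1
2: 0
Sum: 5 + 6 + 6 + 3 + 0 + 2 + 1 + 1 + 0 = 24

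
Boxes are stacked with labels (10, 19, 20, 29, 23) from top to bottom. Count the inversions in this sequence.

Out-of-order pairs: 1

Sweep left to right; for each value list the smaller values that follow it:
10 → none → 0
19 → none → 0
20 → none → 0
29 → 23 → 1
23 → none → 0
Sum: 0 + 0 + 0 + 1 + 0 = 1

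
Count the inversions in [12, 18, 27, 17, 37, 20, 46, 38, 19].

10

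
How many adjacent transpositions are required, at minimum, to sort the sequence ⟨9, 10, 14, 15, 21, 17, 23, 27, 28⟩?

1 adjacent swap

Minimum adjacent swaps = number of inversions (each swap of adjacent out-of-order elements removes one inversion and no swap can remove more).
Count inversions — for each element, later elements that are smaller:
9: none → 0
10: none → 0
14: none → 0
15: none → 0
21: 17 → 1
17: none → 0
23: none → 0
27: none → 0
28: none → 0
Total inversions: 0 + 0 + 0 + 0 + 1 + 0 + 0 + 0 + 0 = 1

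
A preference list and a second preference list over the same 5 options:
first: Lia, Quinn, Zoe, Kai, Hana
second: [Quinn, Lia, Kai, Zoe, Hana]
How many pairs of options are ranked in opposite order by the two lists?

Assign each item its position (1..5) in the first ordering, then rewrite the second ordering as that position sequence:
positions: Lia→1, Quinn→2, Zoe→3, Kai→4, Hana→5
second ordering as positions: [2, 1, 4, 3, 5]
Discordant pairs = inversions in this position sequence.
2: 1 → 1
1: 0
4: 3 → 1
3: 0
5: 0
Total: 1 + 0 + 1 + 0 + 0 = 2

Pairs: 2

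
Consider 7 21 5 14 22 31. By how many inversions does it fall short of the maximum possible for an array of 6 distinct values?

12

Maximum inversions for 6 distinct elements is C(6, 2) = 6·5/2 = 15.
Current inversions — for each element, count later smaller elements:
7: 1
21: 2
5: 0
14: 0
22: 0
31: 0
Current total: 1 + 2 + 0 + 0 + 0 + 0 = 3
Shortfall: 15 − 3 = 12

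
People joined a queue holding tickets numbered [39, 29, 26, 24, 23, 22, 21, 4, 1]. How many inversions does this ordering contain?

For each element, count later entries that are smaller:
39 → 29, 26, 24, 23, 22, 21, 4, 1 → 8
29 → 26, 24, 23, 22, 21, 4, 1 → 7
26 → 24, 23, 22, 21, 4, 1 → 6
24 → 23, 22, 21, 4, 1 → 5
23 → 22, 21, 4, 1 → 4
22 → 21, 4, 1 → 3
21 → 4, 1 → 2
4 → 1 → 1
1 → none → 0
Sum: 8 + 7 + 6 + 5 + 4 + 3 + 2 + 1 + 0 = 36

36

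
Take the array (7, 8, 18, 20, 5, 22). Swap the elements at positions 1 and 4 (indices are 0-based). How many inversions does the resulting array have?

3

Positions 1 and 4 hold 8 and 5; after swapping, the array is [7, 5, 18, 20, 8, 22].
For each element, count later entries that are smaller:
7: 1
5: 0
18: 1
20: 1
8: 0
22: 0
Sum: 1 + 0 + 1 + 1 + 0 + 0 = 3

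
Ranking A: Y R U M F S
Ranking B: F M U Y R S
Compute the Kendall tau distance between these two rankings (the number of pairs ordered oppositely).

Assign each item its position (1..6) in the first ordering, then rewrite the second ordering as that position sequence:
positions: Y→1, R→2, U→3, M→4, F→5, S→6
second ordering as positions: [5, 4, 3, 1, 2, 6]
Discordant pairs = inversions in this position sequence.
5: 4, 3, 1, 2 → 4
4: 3, 1, 2 → 3
3: 1, 2 → 2
1: 0
2: 0
6: 0
Total: 4 + 3 + 2 + 0 + 0 + 0 = 9

9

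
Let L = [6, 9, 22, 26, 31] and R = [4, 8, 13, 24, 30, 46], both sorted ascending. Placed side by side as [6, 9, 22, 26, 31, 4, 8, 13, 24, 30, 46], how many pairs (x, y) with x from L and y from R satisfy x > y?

Take each right-half value and tally the left-half values above it:
r = 4: 6, 9, 22, 26, 31 → 5
r = 8: 9, 22, 26, 31 → 4
r = 13: 22, 26, 31 → 3
r = 24: 26, 31 → 2
r = 30: 31 → 1
r = 46: none → 0
Cross-inversions: 5 + 4 + 3 + 2 + 1 + 0 = 15

Split inversions: 15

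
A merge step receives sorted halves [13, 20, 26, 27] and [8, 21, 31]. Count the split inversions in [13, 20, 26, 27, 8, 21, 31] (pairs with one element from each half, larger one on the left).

6 cross-inversions

For each element r of the right run, count left-run elements greater than r:
r = 8: 13, 20, 26, 27 → 4
r = 21: 26, 27 → 2
r = 31: none → 0
Cross-inversions: 4 + 2 + 0 = 6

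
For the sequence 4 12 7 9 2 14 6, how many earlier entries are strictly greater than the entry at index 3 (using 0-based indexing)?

1 such element

The element at index 3 is 9.
Elements before it: 4, 12, 7
Those larger than 9: 12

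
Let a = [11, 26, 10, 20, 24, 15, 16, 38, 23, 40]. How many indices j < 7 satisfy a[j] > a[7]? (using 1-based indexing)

3

The element at index 7 is 16.
Elements before it: 11, 26, 10, 20, 24, 15
Those larger than 16: 26, 20, 24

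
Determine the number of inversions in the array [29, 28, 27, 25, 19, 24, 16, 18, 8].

34

Sweep left to right; for each value list the smaller values that follow it:
29: 8
28: 7
27: 6
25: 5
19: 3
24: 3
16: 1
18: 1
8: 0
Sum: 8 + 7 + 6 + 5 + 3 + 3 + 1 + 1 + 0 = 34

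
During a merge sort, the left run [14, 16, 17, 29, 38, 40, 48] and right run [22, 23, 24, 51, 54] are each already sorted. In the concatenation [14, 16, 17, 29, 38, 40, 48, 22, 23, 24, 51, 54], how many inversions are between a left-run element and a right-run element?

12 cross-inversions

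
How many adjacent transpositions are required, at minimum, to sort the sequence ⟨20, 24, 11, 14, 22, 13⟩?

Minimum adjacent swaps = number of inversions (each swap of adjacent out-of-order elements removes one inversion and no swap can remove more).
Count inversions — for each element, later elements that are smaller:
20: 11, 14, 13 → 3
24: 11, 14, 22, 13 → 4
11: none → 0
14: 13 → 1
22: 13 → 1
13: none → 0
Total inversions: 3 + 4 + 0 + 1 + 1 + 0 = 9

There are 9 adjacent swaps.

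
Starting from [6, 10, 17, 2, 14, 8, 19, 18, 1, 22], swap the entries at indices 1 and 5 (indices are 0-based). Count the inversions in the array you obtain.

15

Positions 1 and 5 hold 10 and 8; after swapping, the array is [6, 8, 17, 2, 14, 10, 19, 18, 1, 22].
Count, for each position, how many later elements it exceeds:
6: 2
8: 2
17: 4
2: 1
14: 2
10: 1
19: 2
18: 1
1: 0
22: 0
Sum: 2 + 2 + 4 + 1 + 2 + 1 + 2 + 1 + 0 + 0 = 15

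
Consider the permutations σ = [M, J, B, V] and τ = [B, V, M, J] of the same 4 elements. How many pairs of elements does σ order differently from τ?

Assign each item its position (1..4) in the first ordering, then rewrite the second ordering as that position sequence:
positions: M→1, J→2, B→3, V→4
second ordering as positions: [3, 4, 1, 2]
Discordant pairs = inversions in this position sequence.
3: 1, 2 → 2
4: 1, 2 → 2
1: 0
2: 0
Total: 2 + 2 + 0 + 0 = 4

4 discordant pairs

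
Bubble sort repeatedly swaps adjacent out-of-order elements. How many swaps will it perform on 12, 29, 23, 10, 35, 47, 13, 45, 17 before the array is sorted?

Each adjacent swap fixes exactly one inversion, so the minimum swap count equals the number of inversions.
Count inversions — for each element, later elements that are smaller:
12: 10 → 1
29: 23, 10, 13, 17 → 4
23: 10, 13, 17 → 3
10: none → 0
35: 13, 17 → 2
47: 13, 45, 17 → 3
13: none → 0
45: 17 → 1
17: none → 0
Total inversions: 1 + 4 + 3 + 0 + 2 + 3 + 0 + 1 + 0 = 14

14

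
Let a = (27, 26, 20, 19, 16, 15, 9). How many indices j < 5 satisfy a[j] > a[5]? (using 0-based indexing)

5

The element at index 5 is 15.
Elements before it: 27, 26, 20, 19, 16
Those larger than 15: 27, 26, 20, 19, 16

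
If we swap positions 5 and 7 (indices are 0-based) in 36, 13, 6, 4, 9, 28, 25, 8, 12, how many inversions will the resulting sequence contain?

Positions 5 and 7 hold 28 and 8; after swapping, the array is [36, 13, 6, 4, 9, 8, 25, 28, 12].
Count, for each position, how many later elements it exceeds:
36: 8
13: 5
6: 1
4: 0
9: 1
8: 0
25: 1
28: 1
12: 0
Sum: 8 + 5 + 1 + 0 + 1 + 0 + 1 + 1 + 0 = 17

17 inversions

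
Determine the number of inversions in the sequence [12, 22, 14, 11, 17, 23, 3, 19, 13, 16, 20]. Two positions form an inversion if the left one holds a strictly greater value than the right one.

There are 24 out-of-order pairs.

Element-by-element contributions:
12: 2
22: 8
14: 3
11: 1
17: 3
23: 5
3: 0
19: 2
13: 0
16: 0
20: 0
Sum: 2 + 8 + 3 + 1 + 3 + 5 + 0 + 2 + 0 + 0 + 0 = 24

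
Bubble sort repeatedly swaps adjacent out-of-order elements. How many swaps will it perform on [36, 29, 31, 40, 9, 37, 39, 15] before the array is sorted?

14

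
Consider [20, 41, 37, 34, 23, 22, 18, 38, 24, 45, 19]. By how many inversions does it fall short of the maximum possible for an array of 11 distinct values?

25

Maximum inversions for 11 distinct elements is C(11, 2) = 11·10/2 = 55.
Current inversions — for each element, count later smaller elements:
20: 2
41: 8
37: 6
34: 5
23: 3
22: 2
18: 0
38: 2
24: 1
45: 1
19: 0
Current total: 2 + 8 + 6 + 5 + 3 + 2 + 0 + 2 + 1 + 1 + 0 = 30
Shortfall: 55 − 30 = 25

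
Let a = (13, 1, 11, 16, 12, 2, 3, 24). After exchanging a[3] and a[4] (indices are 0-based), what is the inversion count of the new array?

11

Positions 3 and 4 hold 16 and 12; after swapping, the array is [13, 1, 11, 12, 16, 2, 3, 24].
Element-by-element contributions:
13: 5
1: 0
11: 2
12: 2
16: 2
2: 0
3: 0
24: 0
Sum: 5 + 0 + 2 + 2 + 2 + 0 + 0 + 0 = 11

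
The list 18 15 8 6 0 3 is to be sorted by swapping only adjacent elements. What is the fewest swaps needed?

Each adjacent swap fixes exactly one inversion, so the minimum swap count equals the number of inversions.
Count inversions — for each element, later elements that are smaller:
18: 15, 8, 6, 0, 3 → 5
15: 8, 6, 0, 3 → 4
8: 6, 0, 3 → 3
6: 0, 3 → 2
0: none → 0
3: none → 0
Total inversions: 5 + 4 + 3 + 2 + 0 + 0 = 14

14 adjacent swaps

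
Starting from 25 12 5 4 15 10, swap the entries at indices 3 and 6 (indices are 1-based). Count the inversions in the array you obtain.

Positions 3 and 6 hold 5 and 10; after swapping, the array is [25, 12, 10, 4, 15, 5].
Sweep left to right; for each value list the smaller values that follow it:
25: 5
12: 3
10: 2
4: 0
15: 1
5: 0
Sum: 5 + 3 + 2 + 0 + 1 + 0 = 11

There are 11 inversions.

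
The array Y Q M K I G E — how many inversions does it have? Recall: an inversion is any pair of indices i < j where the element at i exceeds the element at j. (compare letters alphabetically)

There are 21 out-of-order pairs.

Sweep left to right; for each value list the smaller values that follow it:
Y → Q, M, K, I, G, E → 6
Q → M, K, I, G, E → 5
M → K, I, G, E → 4
K → I, G, E → 3
I → G, E → 2
G → E → 1
E → none → 0
Sum: 6 + 5 + 4 + 3 + 2 + 1 + 0 = 21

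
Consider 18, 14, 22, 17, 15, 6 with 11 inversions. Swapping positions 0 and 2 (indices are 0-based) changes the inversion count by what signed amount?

Positions 0 and 2 hold 18 and 22; after swapping, the array is [22, 14, 18, 17, 15, 6].
Element-by-element contributions:
22 → 14, 18, 17, 15, 6 → 5
14 → 6 → 1
18 → 17, 15, 6 → 3
17 → 15, 6 → 2
15 → 6 → 1
6 → none → 0
Sum: 5 + 1 + 3 + 2 + 1 + 0 = 12
Change: 12 − 11 = +1

+1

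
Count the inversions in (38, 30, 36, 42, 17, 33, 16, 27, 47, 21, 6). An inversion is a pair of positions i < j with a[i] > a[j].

37 out-of-order pairs

Element-by-element contributions:
38 → 30, 36, 17, 33, 16, 27, 21, 6 → 8
30 → 17, 16, 27, 21, 6 → 5
36 → 17, 33, 16, 27, 21, 6 → 6
42 → 17, 33, 16, 27, 21, 6 → 6
17 → 16, 6 → 2
33 → 16, 27, 21, 6 → 4
16 → 6 → 1
27 → 21, 6 → 2
47 → 21, 6 → 2
21 → 6 → 1
6 → none → 0
Sum: 8 + 5 + 6 + 6 + 2 + 4 + 1 + 2 + 2 + 1 + 0 = 37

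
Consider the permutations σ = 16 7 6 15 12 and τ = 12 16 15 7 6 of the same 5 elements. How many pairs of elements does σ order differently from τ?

Assign each item its position (1..5) in the first ordering, then rewrite the second ordering as that position sequence:
positions: 16→1, 7→2, 6→3, 15→4, 12→5
second ordering as positions: [5, 1, 4, 2, 3]
Discordant pairs = inversions in this position sequence.
5: 1, 4, 2, 3 → 4
1: 0
4: 2, 3 → 2
2: 0
3: 0
Total: 4 + 0 + 2 + 0 + 0 = 6

There are 6 discordant pairs.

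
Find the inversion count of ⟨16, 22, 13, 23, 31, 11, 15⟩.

Inversions: 11

Inversion pairs (indices are 1-based):
(1,3): 16 > 13
(1,6): 16 > 11
(1,7): 16 > 15
(2,3): 22 > 13
(2,6): 22 > 11
(2,7): 22 > 15
(3,6): 13 > 11
(4,6): 23 > 11
(4,7): 23 > 15
(5,6): 31 > 11
(5,7): 31 > 15
That's 11 pairs.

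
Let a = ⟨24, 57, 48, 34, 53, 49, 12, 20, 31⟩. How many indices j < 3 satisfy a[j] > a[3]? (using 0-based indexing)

2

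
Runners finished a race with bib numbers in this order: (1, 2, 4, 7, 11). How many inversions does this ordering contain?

0

Element-by-element contributions:
1 → none → 0
2 → none → 0
4 → none → 0
7 → none → 0
11 → none → 0
Sum: 0 + 0 + 0 + 0 + 0 = 0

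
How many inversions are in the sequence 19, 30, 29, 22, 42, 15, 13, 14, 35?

21

Sweep left to right; for each value list the smaller values that follow it:
19 → 15, 13, 14 → 3
30 → 29, 22, 15, 13, 14 → 5
29 → 22, 15, 13, 14 → 4
22 → 15, 13, 14 → 3
42 → 15, 13, 14, 35 → 4
15 → 13, 14 → 2
13 → none → 0
14 → none → 0
35 → none → 0
Sum: 3 + 5 + 4 + 3 + 4 + 2 + 0 + 0 + 0 = 21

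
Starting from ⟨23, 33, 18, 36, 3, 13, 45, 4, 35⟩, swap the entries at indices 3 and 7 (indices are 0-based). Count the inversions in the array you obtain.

Positions 3 and 7 hold 36 and 4; after swapping, the array is [23, 33, 18, 4, 3, 13, 45, 36, 35].
For each element, count later entries that are smaller:
23: 4
33: 4
18: 3
4: 1
3: 0
13: 0
45: 2
36: 1
35: 0
Sum: 4 + 4 + 3 + 1 + 0 + 0 + 2 + 1 + 0 = 15

15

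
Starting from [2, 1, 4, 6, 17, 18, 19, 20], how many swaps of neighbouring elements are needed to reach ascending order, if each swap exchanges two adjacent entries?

Minimum adjacent swaps = number of inversions (each swap of adjacent out-of-order elements removes one inversion and no swap can remove more).
Count inversions — for each element, later elements that are smaller:
2: 1 → 1
1: none → 0
4: none → 0
6: none → 0
17: none → 0
18: none → 0
19: none → 0
20: none → 0
Total inversions: 1 + 0 + 0 + 0 + 0 + 0 + 0 + 0 = 1

Adjacent swaps: 1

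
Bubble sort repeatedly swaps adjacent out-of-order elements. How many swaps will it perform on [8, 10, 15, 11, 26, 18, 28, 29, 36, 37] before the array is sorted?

2 adjacent swaps

The minimum number of adjacent swaps to sort an array equals its inversion count, since every such swap removes exactly one inversion.
Count inversions — for each element, later elements that are smaller:
8: none → 0
10: none → 0
15: 11 → 1
11: none → 0
26: 18 → 1
18: none → 0
28: none → 0
29: none → 0
36: none → 0
37: none → 0
Total inversions: 0 + 0 + 1 + 0 + 1 + 0 + 0 + 0 + 0 + 0 = 2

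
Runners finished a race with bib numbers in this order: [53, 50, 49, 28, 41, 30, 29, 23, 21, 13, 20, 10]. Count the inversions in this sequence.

There are 62 inversions.

Sweep left to right; for each value list the smaller values that follow it:
53 → 50, 49, 28, 41, 30, 29, 23, 21, 13, 20, 10 → 11
50 → 49, 28, 41, 30, 29, 23, 21, 13, 20, 10 → 10
49 → 28, 41, 30, 29, 23, 21, 13, 20, 10 → 9
28 → 23, 21, 13, 20, 10 → 5
41 → 30, 29, 23, 21, 13, 20, 10 → 7
30 → 29, 23, 21, 13, 20, 10 → 6
29 → 23, 21, 13, 20, 10 → 5
23 → 21, 13, 20, 10 → 4
21 → 13, 20, 10 → 3
13 → 10 → 1
20 → 10 → 1
10 → none → 0
Sum: 11 + 10 + 9 + 5 + 7 + 6 + 5 + 4 + 3 + 1 + 1 + 0 = 62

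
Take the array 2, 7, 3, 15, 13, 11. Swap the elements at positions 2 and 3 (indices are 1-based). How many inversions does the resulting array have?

Positions 2 and 3 hold 7 and 3; after swapping, the array is [2, 3, 7, 15, 13, 11].
Element-by-element contributions:
2 → none → 0
3 → none → 0
7 → none → 0
15 → 13, 11 → 2
13 → 11 → 1
11 → none → 0
Sum: 0 + 0 + 0 + 2 + 1 + 0 = 3

3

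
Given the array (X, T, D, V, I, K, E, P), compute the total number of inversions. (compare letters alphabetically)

Count, for each position, how many later elements it exceeds:
X → T, D, V, I, K, E, P → 7
T → D, I, K, E, P → 5
D → none → 0
V → I, K, E, P → 4
I → E → 1
K → E → 1
E → none → 0
P → none → 0
Sum: 7 + 5 + 0 + 4 + 1 + 1 + 0 + 0 = 18

18 inversions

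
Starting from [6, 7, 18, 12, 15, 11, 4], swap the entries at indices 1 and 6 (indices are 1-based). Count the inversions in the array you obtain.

14 inversions

Positions 1 and 6 hold 6 and 11; after swapping, the array is [11, 7, 18, 12, 15, 6, 4].
Element-by-element contributions:
11: 3
7: 2
18: 4
12: 2
15: 2
6: 1
4: 0
Sum: 3 + 2 + 4 + 2 + 2 + 1 + 0 = 14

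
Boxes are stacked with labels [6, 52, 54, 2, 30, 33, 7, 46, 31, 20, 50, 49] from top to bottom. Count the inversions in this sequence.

Inversions: 28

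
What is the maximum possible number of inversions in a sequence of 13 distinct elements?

The maximum occurs when the array is in strictly decreasing order: every one of the C(13, 2) pairs is inverted.
C(13, 2) = 13·12/2 = 78

Inversions: 78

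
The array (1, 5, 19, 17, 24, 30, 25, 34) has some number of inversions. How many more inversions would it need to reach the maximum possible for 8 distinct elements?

Maximum inversions for 8 distinct elements is C(8, 2) = 8·7/2 = 28.
Current inversions — for each element, count later smaller elements:
1: 0
5: 0
19: 1
17: 0
24: 0
30: 1
25: 0
34: 0
Current total: 0 + 0 + 1 + 0 + 0 + 1 + 0 + 0 = 2
Shortfall: 28 − 2 = 26

26 inversions short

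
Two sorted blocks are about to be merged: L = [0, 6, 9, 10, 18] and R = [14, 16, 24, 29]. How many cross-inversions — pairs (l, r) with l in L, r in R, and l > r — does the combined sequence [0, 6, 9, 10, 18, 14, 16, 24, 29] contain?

2

For each element r of the right run, count left-run elements greater than r:
r = 14: 18 → 1
r = 16: 18 → 1
r = 24: none → 0
r = 29: none → 0
Cross-inversions: 1 + 1 + 0 + 0 = 2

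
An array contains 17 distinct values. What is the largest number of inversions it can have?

The maximum occurs when the array is in strictly decreasing order: every one of the C(17, 2) pairs is inverted.
C(17, 2) = 17·16/2 = 136

There are 136 inversions.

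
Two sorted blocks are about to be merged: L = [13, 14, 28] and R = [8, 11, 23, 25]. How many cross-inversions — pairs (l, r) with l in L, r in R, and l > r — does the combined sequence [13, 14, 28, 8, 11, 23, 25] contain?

Count, for every r in R, how many entries of L exceed r:
r = 8: 13, 14, 28 → 3
r = 11: 13, 14, 28 → 3
r = 23: 28 → 1
r = 25: 28 → 1
Cross-inversions: 3 + 3 + 1 + 1 = 8

8 cross-inversions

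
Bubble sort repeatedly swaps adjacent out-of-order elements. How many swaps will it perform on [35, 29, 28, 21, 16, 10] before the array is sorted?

15

Minimum adjacent swaps = number of inversions (each swap of adjacent out-of-order elements removes one inversion and no swap can remove more).
Count inversions — for each element, later elements that are smaller:
35: 29, 28, 21, 16, 10 → 5
29: 28, 21, 16, 10 → 4
28: 21, 16, 10 → 3
21: 16, 10 → 2
16: 10 → 1
10: none → 0
Total inversions: 5 + 4 + 3 + 2 + 1 + 0 = 15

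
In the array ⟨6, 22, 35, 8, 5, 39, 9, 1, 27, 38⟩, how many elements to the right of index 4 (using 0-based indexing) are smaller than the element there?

The element at index 4 is 5.
Elements after it: 39, 9, 1, 27, 38
Those smaller than 5: 1

1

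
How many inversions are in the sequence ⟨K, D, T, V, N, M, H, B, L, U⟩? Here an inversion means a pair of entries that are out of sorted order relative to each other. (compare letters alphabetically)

23 out-of-order pairs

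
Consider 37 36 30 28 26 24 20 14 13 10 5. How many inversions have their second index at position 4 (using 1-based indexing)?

The element at index 4 is 28.
Elements before it: 37, 36, 30
Those larger than 28: 37, 36, 30

3 such elements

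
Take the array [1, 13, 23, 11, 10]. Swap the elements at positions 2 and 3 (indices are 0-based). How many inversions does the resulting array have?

Inversions: 4

Positions 2 and 3 hold 23 and 11; after swapping, the array is [1, 13, 11, 23, 10].
Element-by-element contributions:
1: 0
13: 2
11: 1
23: 1
10: 0
Sum: 0 + 2 + 1 + 1 + 0 = 4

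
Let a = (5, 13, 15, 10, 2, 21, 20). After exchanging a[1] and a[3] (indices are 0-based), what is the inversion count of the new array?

Positions 1 and 3 hold 13 and 10; after swapping, the array is [5, 10, 15, 13, 2, 21, 20].
For each element, count later entries that are smaller:
5: 1
10: 1
15: 2
13: 1
2: 0
21: 1
20: 0
Sum: 1 + 1 + 2 + 1 + 0 + 1 + 0 = 6

Inversions: 6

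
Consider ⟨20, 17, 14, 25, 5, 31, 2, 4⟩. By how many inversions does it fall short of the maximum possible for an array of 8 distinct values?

9

Maximum inversions for 8 distinct elements is C(8, 2) = 8·7/2 = 28.
Current inversions — for each element, count later smaller elements:
20: 5
17: 4
14: 3
25: 3
5: 2
31: 2
2: 0
4: 0
Current total: 5 + 4 + 3 + 3 + 2 + 2 + 0 + 0 = 19
Shortfall: 28 − 19 = 9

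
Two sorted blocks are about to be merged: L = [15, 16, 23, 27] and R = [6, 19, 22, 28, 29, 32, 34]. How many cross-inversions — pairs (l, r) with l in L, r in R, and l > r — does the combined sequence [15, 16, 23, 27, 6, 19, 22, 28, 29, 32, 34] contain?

For each element r of the right run, count left-run elements greater than r:
r = 6: 15, 16, 23, 27 → 4
r = 19: 23, 27 → 2
r = 22: 23, 27 → 2
r = 28: none → 0
r = 29: none → 0
r = 32: none → 0
r = 34: none → 0
Cross-inversions: 4 + 2 + 2 + 0 + 0 + 0 + 0 = 8

8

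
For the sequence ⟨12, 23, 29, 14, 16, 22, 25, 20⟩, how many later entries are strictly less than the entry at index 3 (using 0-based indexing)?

The element at index 3 is 14.
Elements after it: 16, 22, 25, 20
None of them are smaller than 14.

0 such elements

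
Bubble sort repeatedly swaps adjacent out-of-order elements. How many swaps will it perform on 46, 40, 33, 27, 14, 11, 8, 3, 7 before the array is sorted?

There are 35 adjacent swaps.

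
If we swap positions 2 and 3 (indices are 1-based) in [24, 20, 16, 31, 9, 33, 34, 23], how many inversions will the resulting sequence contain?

10

Positions 2 and 3 hold 20 and 16; after swapping, the array is [24, 16, 20, 31, 9, 33, 34, 23].
Count, for each position, how many later elements it exceeds:
24: 4
16: 1
20: 1
31: 2
9: 0
33: 1
34: 1
23: 0
Sum: 4 + 1 + 1 + 2 + 0 + 1 + 1 + 0 = 10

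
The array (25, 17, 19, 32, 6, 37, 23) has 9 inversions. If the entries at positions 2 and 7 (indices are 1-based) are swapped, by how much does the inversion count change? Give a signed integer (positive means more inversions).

+3

Positions 2 and 7 hold 17 and 23; after swapping, the array is [25, 23, 19, 32, 6, 37, 17].
Sweep left to right; for each value list the smaller values that follow it:
25: 4
23: 3
19: 2
32: 2
6: 0
37: 1
17: 0
Sum: 4 + 3 + 2 + 2 + 0 + 1 + 0 = 12
Change: 12 − 9 = +3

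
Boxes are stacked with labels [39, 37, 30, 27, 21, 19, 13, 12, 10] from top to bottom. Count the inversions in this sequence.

36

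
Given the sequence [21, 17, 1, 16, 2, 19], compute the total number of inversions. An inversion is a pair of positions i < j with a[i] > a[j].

Listing every pair i<j with a[i]>a[j] (using 0-based positions):
(0,1): 21 > 17
(0,2): 21 > 1
(0,3): 21 > 16
(0,4): 21 > 2
(0,5): 21 > 19
(1,2): 17 > 1
(1,3): 17 > 16
(1,4): 17 > 2
(3,4): 16 > 2
That's 9 pairs.

There are 9 out-of-order pairs.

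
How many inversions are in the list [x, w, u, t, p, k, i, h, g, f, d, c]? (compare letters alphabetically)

66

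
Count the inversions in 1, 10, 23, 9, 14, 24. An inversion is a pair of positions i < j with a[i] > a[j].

Out-of-order index pairs (0-indexed):
(1,3): 10 > 9
(2,3): 23 > 9
(2,4): 23 > 14
That's 3 pairs.

3 out-of-order pairs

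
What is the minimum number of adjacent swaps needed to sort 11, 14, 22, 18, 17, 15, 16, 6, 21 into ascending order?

17

Each adjacent swap fixes exactly one inversion, so the minimum swap count equals the number of inversions.
Count inversions — for each element, later elements that are smaller:
11: 6 → 1
14: 6 → 1
22: 18, 17, 15, 16, 6, 21 → 6
18: 17, 15, 16, 6 → 4
17: 15, 16, 6 → 3
15: 6 → 1
16: 6 → 1
6: none → 0
21: none → 0
Total inversions: 1 + 1 + 6 + 4 + 3 + 1 + 1 + 0 + 0 = 17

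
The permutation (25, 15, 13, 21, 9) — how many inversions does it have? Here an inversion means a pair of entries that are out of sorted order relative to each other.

Inversion pairs (indices are 1-based):
(1,2): 25 > 15
(1,3): 25 > 13
(1,4): 25 > 21
(1,5): 25 > 9
(2,3): 15 > 13
(2,5): 15 > 9
(3,5): 13 > 9
(4,5): 21 > 9
That's 8 pairs.

8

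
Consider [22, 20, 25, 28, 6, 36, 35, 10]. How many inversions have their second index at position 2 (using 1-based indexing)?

1 such element

The element at index 2 is 20.
Elements before it: 22
Those larger than 20: 22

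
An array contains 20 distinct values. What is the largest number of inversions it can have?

190 inversions

A reversed (strictly descending) arrangement makes every pair an inversion, giving C(20, 2) inversions.
C(20, 2) = 20·19/2 = 190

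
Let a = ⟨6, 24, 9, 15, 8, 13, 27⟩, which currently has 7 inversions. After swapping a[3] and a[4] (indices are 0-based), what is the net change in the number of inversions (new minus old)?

-1

Positions 3 and 4 hold 15 and 8; after swapping, the array is [6, 24, 9, 8, 15, 13, 27].
Count, for each position, how many later elements it exceeds:
6 → none → 0
24 → 9, 8, 15, 13 → 4
9 → 8 → 1
8 → none → 0
15 → 13 → 1
13 → none → 0
27 → none → 0
Sum: 0 + 4 + 1 + 0 + 1 + 0 + 0 = 6
Change: 6 − 7 = -1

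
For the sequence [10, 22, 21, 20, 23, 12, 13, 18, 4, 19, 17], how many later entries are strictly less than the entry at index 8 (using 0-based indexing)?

0

The element at index 8 is 4.
Elements after it: 19, 17
None of them are smaller than 4.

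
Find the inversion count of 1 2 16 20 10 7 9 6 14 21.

For each element, count later entries that are smaller:
1: 0
2: 0
16: 5
20: 5
10: 3
7: 1
9: 1
6: 0
14: 0
21: 0
Sum: 0 + 0 + 5 + 5 + 3 + 1 + 1 + 0 + 0 + 0 = 15

There are 15 out-of-order pairs.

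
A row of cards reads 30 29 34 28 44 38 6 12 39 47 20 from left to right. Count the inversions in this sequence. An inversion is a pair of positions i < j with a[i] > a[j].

26 inversions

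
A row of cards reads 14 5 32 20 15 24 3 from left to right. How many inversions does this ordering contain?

11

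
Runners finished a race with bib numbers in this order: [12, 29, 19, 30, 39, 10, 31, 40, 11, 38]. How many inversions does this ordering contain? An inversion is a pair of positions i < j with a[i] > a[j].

Sweep left to right; for each value list the smaller values that follow it:
12 → 10, 11 → 2
29 → 19, 10, 11 → 3
19 → 10, 11 → 2
30 → 10, 11 → 2
39 → 10, 31, 11, 38 → 4
10 → none → 0
31 → 11 → 1
40 → 11, 38 → 2
11 → none → 0
38 → none → 0
Sum: 2 + 3 + 2 + 2 + 4 + 0 + 1 + 2 + 0 + 0 = 16

There are 16 inversions.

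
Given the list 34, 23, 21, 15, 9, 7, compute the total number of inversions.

Sweep left to right; for each value list the smaller values that follow it:
34: 5
23: 4
21: 3
15: 2
9: 1
7: 0
Sum: 5 + 4 + 3 + 2 + 1 + 0 = 15

15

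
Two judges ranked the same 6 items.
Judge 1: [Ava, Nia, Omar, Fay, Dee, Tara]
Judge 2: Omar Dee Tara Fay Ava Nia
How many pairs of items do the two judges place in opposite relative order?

10

Assign each item its position (1..6) in the first ordering, then rewrite the second ordering as that position sequence:
positions: Ava→1, Nia→2, Omar→3, Fay→4, Dee→5, Tara→6
second ordering as positions: [3, 5, 6, 4, 1, 2]
Discordant pairs = inversions in this position sequence.
3: 1, 2 → 2
5: 4, 1, 2 → 3
6: 4, 1, 2 → 3
4: 1, 2 → 2
1: 0
2: 0
Total: 2 + 3 + 3 + 2 + 0 + 0 = 10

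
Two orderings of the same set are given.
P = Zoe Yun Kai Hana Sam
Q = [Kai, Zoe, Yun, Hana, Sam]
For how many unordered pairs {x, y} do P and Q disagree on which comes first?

2 disagreeing pairs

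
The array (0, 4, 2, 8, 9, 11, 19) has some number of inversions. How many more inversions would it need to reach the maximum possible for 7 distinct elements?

20

Maximum inversions for 7 distinct elements is C(7, 2) = 7·6/2 = 21.
Current inversions — for each element, count later smaller elements:
0: 0
4: 1
2: 0
8: 0
9: 0
11: 0
19: 0
Current total: 0 + 1 + 0 + 0 + 0 + 0 + 0 = 1
Shortfall: 21 − 1 = 20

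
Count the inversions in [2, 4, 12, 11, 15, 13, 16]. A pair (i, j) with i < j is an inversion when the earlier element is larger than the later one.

2 out-of-order pairs

Out-of-order index pairs (1-indexed):
(3,4): 12 > 11
(5,6): 15 > 13
That's 2 pairs.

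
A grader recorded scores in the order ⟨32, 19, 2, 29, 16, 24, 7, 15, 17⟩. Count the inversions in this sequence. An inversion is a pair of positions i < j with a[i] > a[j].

23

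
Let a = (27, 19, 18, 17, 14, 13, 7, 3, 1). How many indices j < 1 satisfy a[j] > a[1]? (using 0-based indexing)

1

The element at index 1 is 19.
Elements before it: 27
Those larger than 19: 27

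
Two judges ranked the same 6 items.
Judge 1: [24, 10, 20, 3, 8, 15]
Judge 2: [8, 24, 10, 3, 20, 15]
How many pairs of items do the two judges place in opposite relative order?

5 discordant pairs

Assign each item its position (1..6) in the first ordering, then rewrite the second ordering as that position sequence:
positions: 24→1, 10→2, 20→3, 3→4, 8→5, 15→6
second ordering as positions: [5, 1, 2, 4, 3, 6]
Discordant pairs = inversions in this position sequence.
5: 1, 2, 4, 3 → 4
1: 0
2: 0
4: 3 → 1
3: 0
6: 0
Total: 4 + 0 + 0 + 1 + 0 + 0 = 5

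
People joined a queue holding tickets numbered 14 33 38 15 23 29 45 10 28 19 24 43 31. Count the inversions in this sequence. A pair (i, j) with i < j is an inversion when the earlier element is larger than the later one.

Count, for each position, how many later elements it exceeds:
14: 1
33: 8
38: 8
15: 1
23: 2
29: 4
45: 6
10: 0
28: 2
19: 0
24: 0
43: 1
31: 0
Sum: 1 + 8 + 8 + 1 + 2 + 4 + 6 + 0 + 2 + 0 + 0 + 1 + 0 = 33

33 out-of-order pairs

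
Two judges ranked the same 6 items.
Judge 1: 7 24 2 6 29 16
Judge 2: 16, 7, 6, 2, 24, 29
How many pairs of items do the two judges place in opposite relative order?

Assign each item its position (1..6) in the first ordering, then rewrite the second ordering as that position sequence:
positions: 7→1, 24→2, 2→3, 6→4, 29→5, 16→6
second ordering as positions: [6, 1, 4, 3, 2, 5]
Discordant pairs = inversions in this position sequence.
6: 1, 4, 3, 2, 5 → 5
1: 0
4: 3, 2 → 2
3: 2 → 1
2: 0
5: 0
Total: 5 + 0 + 2 + 1 + 0 + 0 = 8

8 discordant pairs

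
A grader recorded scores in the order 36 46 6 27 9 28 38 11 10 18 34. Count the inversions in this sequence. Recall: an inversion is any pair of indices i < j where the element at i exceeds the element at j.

29 out-of-order pairs

For each element, count later entries that are smaller:
36: 8
46: 9
6: 0
27: 4
9: 0
28: 3
38: 4
11: 1
10: 0
18: 0
34: 0
Sum: 8 + 9 + 0 + 4 + 0 + 3 + 4 + 1 + 0 + 0 + 0 = 29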